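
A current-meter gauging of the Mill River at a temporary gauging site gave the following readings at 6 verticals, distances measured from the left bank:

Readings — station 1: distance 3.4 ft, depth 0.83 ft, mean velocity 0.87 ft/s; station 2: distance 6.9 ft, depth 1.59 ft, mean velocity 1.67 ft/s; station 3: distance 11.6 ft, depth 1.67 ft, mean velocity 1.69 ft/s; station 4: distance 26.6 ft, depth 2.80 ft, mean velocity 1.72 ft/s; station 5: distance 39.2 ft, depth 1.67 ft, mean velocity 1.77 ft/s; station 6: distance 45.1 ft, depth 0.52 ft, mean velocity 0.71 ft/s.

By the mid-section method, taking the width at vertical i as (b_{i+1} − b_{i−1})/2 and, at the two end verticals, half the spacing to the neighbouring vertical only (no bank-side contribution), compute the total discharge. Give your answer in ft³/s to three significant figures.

w_1 = (6.9 − 3.4)/2 = 1.75 ft; q_1 = 0.87 × 0.83 × 1.75 = 1.264 ft³/s
w_2 = (11.6 − 3.4)/2 = 4.1 ft; q_2 = 1.67 × 1.59 × 4.1 = 10.89 ft³/s
w_3 = (26.6 − 6.9)/2 = 9.85 ft; q_3 = 1.69 × 1.67 × 9.85 = 27.80 ft³/s
w_4 = (39.2 − 11.6)/2 = 13.8 ft; q_4 = 1.72 × 2.80 × 13.8 = 66.46 ft³/s
w_5 = (45.1 − 26.6)/2 = 9.25 ft; q_5 = 1.77 × 1.67 × 9.25 = 27.34 ft³/s
w_6 = (45.1 − 39.2)/2 = 2.95 ft; q_6 = 0.71 × 0.52 × 2.95 = 1.089 ft³/s
Q = Σ qᵢ = 134.8 ft³/s

135 ft³/s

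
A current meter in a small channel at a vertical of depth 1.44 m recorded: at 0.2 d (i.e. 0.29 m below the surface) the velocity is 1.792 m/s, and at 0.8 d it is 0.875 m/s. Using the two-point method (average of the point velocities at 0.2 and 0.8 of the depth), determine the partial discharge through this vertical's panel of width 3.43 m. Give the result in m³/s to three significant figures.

v̄ = (1.792 + 0.875) / 2 = 1.334 m/s
q = v̄ × d × w = 1.334 × 1.44 × 3.43 = 6.586 m³/s

6.59 m³/s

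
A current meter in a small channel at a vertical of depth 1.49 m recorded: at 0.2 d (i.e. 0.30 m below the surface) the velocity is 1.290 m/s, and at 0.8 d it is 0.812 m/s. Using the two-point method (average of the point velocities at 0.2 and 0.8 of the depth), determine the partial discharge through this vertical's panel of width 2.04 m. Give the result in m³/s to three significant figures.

v̄ = (1.290 + 0.812) / 2 = 1.051 m/s
q = v̄ × d × w = 1.051 × 1.49 × 2.04 = 3.195 m³/s

3.19 m³/s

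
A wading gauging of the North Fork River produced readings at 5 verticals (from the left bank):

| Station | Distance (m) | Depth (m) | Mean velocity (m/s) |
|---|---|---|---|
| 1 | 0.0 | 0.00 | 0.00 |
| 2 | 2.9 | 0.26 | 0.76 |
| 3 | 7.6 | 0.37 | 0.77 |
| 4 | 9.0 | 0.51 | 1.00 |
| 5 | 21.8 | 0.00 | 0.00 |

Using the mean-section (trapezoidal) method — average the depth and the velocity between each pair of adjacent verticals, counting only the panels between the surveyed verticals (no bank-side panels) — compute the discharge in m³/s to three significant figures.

3.45 m³/s

Panel 1-2: Δb = 2.9 m, d̄ = (0.00+0.26)/2 = 0.13, v̄ = (0.00+0.76)/2 = 0.38 → q = 2.9×0.13×0.38 = 0.1433 m³/s
Panel 2-3: Δb = 4.7 m, d̄ = (0.26+0.37)/2 = 0.315, v̄ = (0.76+0.77)/2 = 0.765 → q = 4.7×0.315×0.765 = 1.133 m³/s
Panel 3-4: Δb = 1.4 m, d̄ = (0.37+0.51)/2 = 0.44, v̄ = (0.77+1.00)/2 = 0.885 → q = 1.4×0.44×0.885 = 0.5452 m³/s
Panel 4-5: Δb = 12.8 m, d̄ = (0.51+0.00)/2 = 0.255, v̄ = (1.00+0.00)/2 = 0.5 → q = 12.8×0.255×0.5 = 1.632 m³/s
Q = Σ q = 3.453 m³/s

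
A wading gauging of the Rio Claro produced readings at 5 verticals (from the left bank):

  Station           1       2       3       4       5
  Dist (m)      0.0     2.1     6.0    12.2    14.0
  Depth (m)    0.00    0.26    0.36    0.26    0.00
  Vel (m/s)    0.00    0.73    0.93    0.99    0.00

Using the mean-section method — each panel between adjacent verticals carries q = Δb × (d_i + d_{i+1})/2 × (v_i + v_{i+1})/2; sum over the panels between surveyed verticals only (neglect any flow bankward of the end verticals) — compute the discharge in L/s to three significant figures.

Panel 1-2: Δb = 2.1 m, d̄ = (0.00+0.26)/2 = 0.13, v̄ = (0.00+0.73)/2 = 0.365 → q = 2.1×0.13×0.365 = 0.09965 m³/s
Panel 2-3: Δb = 3.9 m, d̄ = (0.26+0.36)/2 = 0.31, v̄ = (0.73+0.93)/2 = 0.83 → q = 3.9×0.31×0.83 = 1.003 m³/s
Panel 3-4: Δb = 6.2 m, d̄ = (0.36+0.26)/2 = 0.31, v̄ = (0.93+0.99)/2 = 0.96 → q = 6.2×0.31×0.96 = 1.845 m³/s
Panel 4-5: Δb = 1.8 m, d̄ = (0.26+0.00)/2 = 0.13, v̄ = (0.99+0.00)/2 = 0.495 → q = 1.8×0.13×0.495 = 0.1158 m³/s
Q = Σ q = 3.064 m³/s
= 3.064 × 1000 = 3064 L/s

3060 L/s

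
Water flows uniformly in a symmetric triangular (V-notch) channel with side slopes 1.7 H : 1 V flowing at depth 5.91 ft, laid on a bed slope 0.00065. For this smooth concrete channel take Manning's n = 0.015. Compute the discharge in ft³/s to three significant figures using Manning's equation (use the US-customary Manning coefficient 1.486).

280 ft³/s

A = z·y² = 1.7×5.91² = 59.38 ft²
P = 2y√(1+z²) = 2×5.91×√(1+1.7²) = 23.31 ft
R = A/P = 59.38/23.31 = 2.547 ft
Q = (1.486/n)·A·R^(2/3)·S^(1/2) = (1.486/0.015) × 59.38 × 2.547^(2/3) × 0.00065^(1/2) = 279.7 ft³/s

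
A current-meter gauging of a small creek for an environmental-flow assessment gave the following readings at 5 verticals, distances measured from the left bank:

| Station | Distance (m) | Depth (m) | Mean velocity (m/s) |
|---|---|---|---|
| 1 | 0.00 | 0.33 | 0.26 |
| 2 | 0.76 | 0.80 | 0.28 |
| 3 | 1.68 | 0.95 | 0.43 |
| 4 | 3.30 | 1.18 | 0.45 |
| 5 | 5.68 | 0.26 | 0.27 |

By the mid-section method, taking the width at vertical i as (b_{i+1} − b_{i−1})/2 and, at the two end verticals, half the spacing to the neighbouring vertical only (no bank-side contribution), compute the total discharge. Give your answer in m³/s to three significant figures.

w_1 = (0.76 − 0.00)/2 = 0.38 m; q_1 = 0.26 × 0.33 × 0.38 = 0.03260 m³/s
w_2 = (1.68 − 0.00)/2 = 0.84 m; q_2 = 0.28 × 0.80 × 0.84 = 0.1882 m³/s
w_3 = (3.30 − 0.76)/2 = 1.27 m; q_3 = 0.43 × 0.95 × 1.27 = 0.5188 m³/s
w_4 = (5.68 − 1.68)/2 = 2 m; q_4 = 0.45 × 1.18 × 2 = 1.062 m³/s
w_5 = (5.68 − 3.30)/2 = 1.19 m; q_5 = 0.27 × 0.26 × 1.19 = 0.08354 m³/s
Q = Σ qᵢ = 1.885 m³/s

1.89 m³/s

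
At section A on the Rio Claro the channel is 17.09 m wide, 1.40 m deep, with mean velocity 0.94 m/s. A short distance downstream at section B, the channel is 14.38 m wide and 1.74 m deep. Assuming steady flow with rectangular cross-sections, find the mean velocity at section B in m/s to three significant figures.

Q = A₁V₁ = (17.09×1.40) × 0.94 = 22.49 m³/s
A₂ = 14.38 × 1.74 = 25.02 m²
V₂ = Q/A₂ = 22.49/25.02 = 0.8989 m/s

0.899 m/s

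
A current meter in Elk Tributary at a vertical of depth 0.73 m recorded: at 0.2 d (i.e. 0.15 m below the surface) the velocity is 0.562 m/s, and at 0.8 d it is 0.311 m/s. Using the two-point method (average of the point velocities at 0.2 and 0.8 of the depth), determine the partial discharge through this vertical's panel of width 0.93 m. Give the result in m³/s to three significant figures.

0.296 m³/s

v̄ = (0.562 + 0.311) / 2 = 0.4365 m/s
q = v̄ × d × w = 0.4365 × 0.73 × 0.93 = 0.2963 m³/s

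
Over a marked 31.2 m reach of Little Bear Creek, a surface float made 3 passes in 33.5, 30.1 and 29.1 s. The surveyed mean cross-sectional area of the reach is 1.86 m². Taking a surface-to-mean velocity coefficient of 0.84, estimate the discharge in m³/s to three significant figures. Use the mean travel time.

1.58 m³/s

t̄ = (33.5 + 30.1 + 29.1) / 3 = 30.9 s
v_surface = L / t̄ = 31.2 / 30.9 = 1.010 m/s
v_mean = 0.84 × 1.010 = 0.8482 m/s
Q = A × v_mean = 1.86 × 0.8482 = 1.578 m³/s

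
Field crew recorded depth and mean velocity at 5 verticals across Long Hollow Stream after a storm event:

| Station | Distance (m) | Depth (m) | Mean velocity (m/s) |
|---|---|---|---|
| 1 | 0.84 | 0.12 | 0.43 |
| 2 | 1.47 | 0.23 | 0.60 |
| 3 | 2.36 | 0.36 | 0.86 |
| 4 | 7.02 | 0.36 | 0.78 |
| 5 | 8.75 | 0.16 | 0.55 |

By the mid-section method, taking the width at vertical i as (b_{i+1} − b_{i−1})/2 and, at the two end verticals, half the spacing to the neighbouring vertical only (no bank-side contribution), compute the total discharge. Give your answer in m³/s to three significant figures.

1.95 m³/s

w_1 = (1.47 − 0.84)/2 = 0.315 m; q_1 = 0.43 × 0.12 × 0.315 = 0.01625 m³/s
w_2 = (2.36 − 0.84)/2 = 0.76 m; q_2 = 0.60 × 0.23 × 0.76 = 0.1049 m³/s
w_3 = (7.02 − 1.47)/2 = 2.775 m; q_3 = 0.86 × 0.36 × 2.775 = 0.8591 m³/s
w_4 = (8.75 − 2.36)/2 = 3.195 m; q_4 = 0.78 × 0.36 × 3.195 = 0.8972 m³/s
w_5 = (8.75 − 7.02)/2 = 0.865 m; q_5 = 0.55 × 0.16 × 0.865 = 0.07612 m³/s
Q = Σ qᵢ = 1.954 m³/s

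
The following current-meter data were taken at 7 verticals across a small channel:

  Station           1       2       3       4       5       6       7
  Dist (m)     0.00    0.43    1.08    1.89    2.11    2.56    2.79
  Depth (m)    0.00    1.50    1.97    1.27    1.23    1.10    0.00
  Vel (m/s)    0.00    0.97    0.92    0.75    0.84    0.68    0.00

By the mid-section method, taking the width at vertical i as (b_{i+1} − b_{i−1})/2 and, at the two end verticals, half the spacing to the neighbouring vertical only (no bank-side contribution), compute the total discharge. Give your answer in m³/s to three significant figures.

w_2 = (1.08 − 0.00)/2 = 0.54 m; q_2 = 0.97 × 1.50 × 0.54 = 0.7857 m³/s
w_3 = (1.89 − 0.43)/2 = 0.73 m; q_3 = 0.92 × 1.97 × 0.73 = 1.323 m³/s
w_4 = (2.11 − 1.08)/2 = 0.515 m; q_4 = 0.75 × 1.27 × 0.515 = 0.4905 m³/s
w_5 = (2.56 − 1.89)/2 = 0.335 m; q_5 = 0.84 × 1.23 × 0.335 = 0.3461 m³/s
w_6 = (2.79 − 2.11)/2 = 0.34 m; q_6 = 0.68 × 1.10 × 0.34 = 0.2543 m³/s
Stations 1, 7 contribute zero (depth or velocity is 0).
Q = Σ qᵢ = 3.200 m³/s

3.20 m³/s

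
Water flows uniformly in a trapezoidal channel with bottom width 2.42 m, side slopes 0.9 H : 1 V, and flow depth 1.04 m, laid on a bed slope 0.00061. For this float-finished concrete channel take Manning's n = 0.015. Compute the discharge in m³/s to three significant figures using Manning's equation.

A = (b + z·y)·y = (2.42 + 0.9×1.04)×1.04 = 3.490 m²
P = b + 2y√(1+z²) = 2.42 + 2×1.04×√(1+0.9²) = 5.218 m
R = A/P = 3.490/5.218 = 0.6688 m
Q = (1/n)·A·R^(2/3)·S^(1/2) = (1/0.015) × 3.490 × 0.6688^(2/3) × 0.00061^(1/2) = 4.395 m³/s

4.40 m³/s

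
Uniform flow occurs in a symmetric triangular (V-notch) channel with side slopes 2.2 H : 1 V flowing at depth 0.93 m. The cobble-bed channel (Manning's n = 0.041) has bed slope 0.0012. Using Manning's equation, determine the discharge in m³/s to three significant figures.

0.906 m³/s

A = z·y² = 2.2×0.93² = 1.903 m²
P = 2y√(1+z²) = 2×0.93×√(1+2.2²) = 4.495 m
R = A/P = 1.903/4.495 = 0.4233 m
Q = (1/n)·A·R^(2/3)·S^(1/2) = (1/0.041) × 1.903 × 0.4233^(2/3) × 0.0012^(1/2) = 0.9064 m³/s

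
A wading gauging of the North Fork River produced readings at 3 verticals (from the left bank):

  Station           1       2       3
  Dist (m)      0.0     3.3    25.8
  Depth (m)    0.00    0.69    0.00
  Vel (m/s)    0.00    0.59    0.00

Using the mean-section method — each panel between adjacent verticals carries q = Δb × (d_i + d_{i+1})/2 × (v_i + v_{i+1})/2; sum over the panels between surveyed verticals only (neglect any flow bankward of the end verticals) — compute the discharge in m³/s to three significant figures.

2.63 m³/s

Panel 1-2: Δb = 3.3 m, d̄ = (0.00+0.69)/2 = 0.345, v̄ = (0.00+0.59)/2 = 0.295 → q = 3.3×0.345×0.295 = 0.3359 m³/s
Panel 2-3: Δb = 22.5 m, d̄ = (0.69+0.00)/2 = 0.345, v̄ = (0.59+0.00)/2 = 0.295 → q = 22.5×0.345×0.295 = 2.290 m³/s
Q = Σ q = 2.626 m³/s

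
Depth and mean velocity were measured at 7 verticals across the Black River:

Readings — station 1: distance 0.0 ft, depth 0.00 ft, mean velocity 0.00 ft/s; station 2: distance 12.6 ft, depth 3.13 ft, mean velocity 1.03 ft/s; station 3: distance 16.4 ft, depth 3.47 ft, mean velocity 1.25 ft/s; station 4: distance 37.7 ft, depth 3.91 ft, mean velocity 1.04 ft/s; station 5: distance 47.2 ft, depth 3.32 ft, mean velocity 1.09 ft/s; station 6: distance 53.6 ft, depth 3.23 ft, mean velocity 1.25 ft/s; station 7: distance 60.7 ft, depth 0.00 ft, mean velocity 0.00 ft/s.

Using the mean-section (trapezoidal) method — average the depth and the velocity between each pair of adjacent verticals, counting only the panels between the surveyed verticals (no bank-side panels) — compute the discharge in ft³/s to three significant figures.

Panel 1-2: Δb = 12.6 ft, d̄ = (0.00+3.13)/2 = 1.565, v̄ = (0.00+1.03)/2 = 0.515 → q = 12.6×1.565×0.515 = 10.16 ft³/s
Panel 2-3: Δb = 3.8 ft, d̄ = (3.13+3.47)/2 = 3.3, v̄ = (1.03+1.25)/2 = 1.14 → q = 3.8×3.3×1.14 = 14.30 ft³/s
Panel 3-4: Δb = 21.3 ft, d̄ = (3.47+3.91)/2 = 3.69, v̄ = (1.25+1.04)/2 = 1.145 → q = 21.3×3.69×1.145 = 89.99 ft³/s
Panel 4-5: Δb = 9.5 ft, d̄ = (3.91+3.32)/2 = 3.615, v̄ = (1.04+1.09)/2 = 1.065 → q = 9.5×3.615×1.065 = 36.57 ft³/s
Panel 5-6: Δb = 6.4 ft, d̄ = (3.32+3.23)/2 = 3.275, v̄ = (1.09+1.25)/2 = 1.17 → q = 6.4×3.275×1.17 = 24.52 ft³/s
Panel 6-7: Δb = 7.1 ft, d̄ = (3.23+0.00)/2 = 1.615, v̄ = (1.25+0.00)/2 = 0.625 → q = 7.1×1.615×0.625 = 7.167 ft³/s
Q = Σ q = 182.7 ft³/s

183 ft³/s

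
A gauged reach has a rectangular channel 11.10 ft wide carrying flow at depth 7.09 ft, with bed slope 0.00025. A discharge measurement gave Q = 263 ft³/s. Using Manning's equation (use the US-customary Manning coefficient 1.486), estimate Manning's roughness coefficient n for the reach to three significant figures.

0.0150

A = b·y = 11.10 × 7.09 = 78.70 ft²
P = b + 2y = 11.10 + 2×7.09 = 25.28 ft
R = A/P = 78.70/25.28 = 3.113 ft
n = (1.486/Q)·A·R^(2/3)·S^(1/2) = (1.486/263) × 78.70 × 2.132 × 0.01581 = 0.01499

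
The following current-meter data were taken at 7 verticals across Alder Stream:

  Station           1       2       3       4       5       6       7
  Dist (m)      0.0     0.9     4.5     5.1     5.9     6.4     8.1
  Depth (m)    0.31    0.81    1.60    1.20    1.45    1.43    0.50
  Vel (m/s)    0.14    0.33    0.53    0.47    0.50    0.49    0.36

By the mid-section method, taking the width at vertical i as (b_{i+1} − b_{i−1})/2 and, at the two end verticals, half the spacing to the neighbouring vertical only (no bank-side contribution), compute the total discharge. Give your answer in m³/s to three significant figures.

4.19 m³/s

w_1 = (0.9 − 0.0)/2 = 0.45 m; q_1 = 0.14 × 0.31 × 0.45 = 0.01953 m³/s
w_2 = (4.5 − 0.0)/2 = 2.25 m; q_2 = 0.33 × 0.81 × 2.25 = 0.6014 m³/s
w_3 = (5.1 − 0.9)/2 = 2.1 m; q_3 = 0.53 × 1.60 × 2.1 = 1.781 m³/s
w_4 = (5.9 − 4.5)/2 = 0.7 m; q_4 = 0.47 × 1.20 × 0.7 = 0.3948 m³/s
w_5 = (6.4 − 5.1)/2 = 0.65 m; q_5 = 0.50 × 1.45 × 0.65 = 0.4713 m³/s
w_6 = (8.1 − 5.9)/2 = 1.1 m; q_6 = 0.49 × 1.43 × 1.1 = 0.7708 m³/s
w_7 = (8.1 − 6.4)/2 = 0.85 m; q_7 = 0.36 × 0.50 × 0.85 = 0.1530 m³/s
Q = Σ qᵢ = 4.192 m³/s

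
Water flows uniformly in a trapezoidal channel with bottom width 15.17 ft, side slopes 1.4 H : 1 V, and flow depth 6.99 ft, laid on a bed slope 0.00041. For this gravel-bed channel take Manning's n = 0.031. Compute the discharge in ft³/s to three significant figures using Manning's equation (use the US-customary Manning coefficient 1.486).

A = (b + z·y)·y = (15.17 + 1.4×6.99)×6.99 = 174.4 ft²
P = b + 2y√(1+z²) = 15.17 + 2×6.99×√(1+1.4²) = 39.22 ft
R = A/P = 174.4/39.22 = 4.448 ft
Q = (1.486/n)·A·R^(2/3)·S^(1/2) = (1.486/0.031) × 174.4 × 4.448^(2/3) × 0.00041^(1/2) = 457.9 ft³/s

458 ft³/s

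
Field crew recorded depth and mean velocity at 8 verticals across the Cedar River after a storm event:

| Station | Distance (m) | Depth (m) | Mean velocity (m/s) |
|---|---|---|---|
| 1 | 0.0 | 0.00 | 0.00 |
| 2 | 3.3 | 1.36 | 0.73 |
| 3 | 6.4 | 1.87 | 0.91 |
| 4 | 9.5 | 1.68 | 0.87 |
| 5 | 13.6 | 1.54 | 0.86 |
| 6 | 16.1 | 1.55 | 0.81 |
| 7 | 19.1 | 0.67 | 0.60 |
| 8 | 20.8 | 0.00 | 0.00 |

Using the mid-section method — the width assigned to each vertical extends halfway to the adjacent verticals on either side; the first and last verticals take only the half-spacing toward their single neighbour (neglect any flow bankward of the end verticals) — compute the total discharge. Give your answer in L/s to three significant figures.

w_2 = (6.4 − 0.0)/2 = 3.2 m; q_2 = 0.73 × 1.36 × 3.2 = 3.177 m³/s
w_3 = (9.5 − 3.3)/2 = 3.1 m; q_3 = 0.91 × 1.87 × 3.1 = 5.275 m³/s
w_4 = (13.6 − 6.4)/2 = 3.6 m; q_4 = 0.87 × 1.68 × 3.6 = 5.262 m³/s
w_5 = (16.1 − 9.5)/2 = 3.3 m; q_5 = 0.86 × 1.54 × 3.3 = 4.371 m³/s
w_6 = (19.1 − 13.6)/2 = 2.75 m; q_6 = 0.81 × 1.55 × 2.75 = 3.453 m³/s
w_7 = (20.8 − 16.1)/2 = 2.35 m; q_7 = 0.60 × 0.67 × 2.35 = 0.9447 m³/s
Stations 1, 8 contribute zero (depth or velocity is 0).
Q = Σ qᵢ = 22.48 m³/s
= 22.48 × 1000 = 22480 L/s

22500 L/s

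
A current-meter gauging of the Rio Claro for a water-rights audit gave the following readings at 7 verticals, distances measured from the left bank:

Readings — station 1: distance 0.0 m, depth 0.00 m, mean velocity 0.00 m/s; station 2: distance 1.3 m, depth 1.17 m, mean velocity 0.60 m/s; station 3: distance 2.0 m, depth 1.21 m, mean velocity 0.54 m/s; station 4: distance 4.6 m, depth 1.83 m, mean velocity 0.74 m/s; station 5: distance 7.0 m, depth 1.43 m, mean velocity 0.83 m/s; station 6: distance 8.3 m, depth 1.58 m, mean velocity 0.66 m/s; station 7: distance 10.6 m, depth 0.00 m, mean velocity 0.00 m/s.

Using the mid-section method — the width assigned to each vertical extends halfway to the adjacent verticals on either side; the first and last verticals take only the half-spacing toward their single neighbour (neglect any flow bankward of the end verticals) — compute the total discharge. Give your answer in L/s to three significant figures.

w_2 = (2.0 − 0.0)/2 = 1 m; q_2 = 0.60 × 1.17 × 1 = 0.7020 m³/s
w_3 = (4.6 − 1.3)/2 = 1.65 m; q_3 = 0.54 × 1.21 × 1.65 = 1.078 m³/s
w_4 = (7.0 − 2.0)/2 = 2.5 m; q_4 = 0.74 × 1.83 × 2.5 = 3.386 m³/s
w_5 = (8.3 − 4.6)/2 = 1.85 m; q_5 = 0.83 × 1.43 × 1.85 = 2.196 m³/s
w_6 = (10.6 − 7.0)/2 = 1.8 m; q_6 = 0.66 × 1.58 × 1.8 = 1.877 m³/s
Stations 1, 7 contribute zero (depth or velocity is 0).
Q = Σ qᵢ = 9.238 m³/s
= 9.238 × 1000 = 9238 L/s

9240 L/s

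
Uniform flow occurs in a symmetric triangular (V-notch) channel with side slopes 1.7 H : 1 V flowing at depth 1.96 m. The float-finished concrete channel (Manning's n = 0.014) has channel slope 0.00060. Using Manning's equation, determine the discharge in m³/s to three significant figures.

A = z·y² = 1.7×1.96² = 6.531 m²
P = 2y√(1+z²) = 2×1.96×√(1+1.7²) = 7.731 m
R = A/P = 6.531/7.731 = 0.8447 m
Q = (1/n)·A·R^(2/3)·S^(1/2) = (1/0.014) × 6.531 × 0.8447^(2/3) × 0.00060^(1/2) = 10.21 m³/s

10.2 m³/s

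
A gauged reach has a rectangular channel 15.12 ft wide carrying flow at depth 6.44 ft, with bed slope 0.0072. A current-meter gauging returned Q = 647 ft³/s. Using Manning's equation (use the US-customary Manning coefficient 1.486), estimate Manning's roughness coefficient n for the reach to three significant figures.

A = b·y = 15.12 × 6.44 = 97.37 ft²
P = b + 2y = 15.12 + 2×6.44 = 28.00 ft
R = A/P = 97.37/28.00 = 3.478 ft
n = (1.486/Q)·A·R^(2/3)·S^(1/2) = (1.486/647) × 97.37 × 2.295 × 0.08485 = 0.04356

0.0436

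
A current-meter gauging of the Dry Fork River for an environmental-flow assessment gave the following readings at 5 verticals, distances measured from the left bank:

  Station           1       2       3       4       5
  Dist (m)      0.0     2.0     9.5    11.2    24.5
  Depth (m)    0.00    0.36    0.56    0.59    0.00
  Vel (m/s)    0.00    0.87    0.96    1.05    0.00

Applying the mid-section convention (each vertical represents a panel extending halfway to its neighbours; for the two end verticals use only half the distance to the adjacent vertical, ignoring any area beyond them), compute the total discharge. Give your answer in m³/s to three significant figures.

w_2 = (9.5 − 0.0)/2 = 4.75 m; q_2 = 0.87 × 0.36 × 4.75 = 1.488 m³/s
w_3 = (11.2 − 2.0)/2 = 4.6 m; q_3 = 0.96 × 0.56 × 4.6 = 2.473 m³/s
w_4 = (24.5 − 9.5)/2 = 7.5 m; q_4 = 1.05 × 0.59 × 7.5 = 4.646 m³/s
Stations 1, 5 contribute zero (depth or velocity is 0).
Q = Σ qᵢ = 8.607 m³/s

8.61 m³/s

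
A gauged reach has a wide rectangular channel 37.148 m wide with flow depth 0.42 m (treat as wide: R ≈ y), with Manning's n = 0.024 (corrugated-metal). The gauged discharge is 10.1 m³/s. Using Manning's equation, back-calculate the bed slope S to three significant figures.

A = b·y = 37.148 × 0.42 = 15.60 m²
Wide channel: R ≈ y = 0.42 m
S = (Q·n / (1·A·R^(2/3)))² = (10.1×0.024 / (1×15.60×0.5608))² = 0.0007674

0.000767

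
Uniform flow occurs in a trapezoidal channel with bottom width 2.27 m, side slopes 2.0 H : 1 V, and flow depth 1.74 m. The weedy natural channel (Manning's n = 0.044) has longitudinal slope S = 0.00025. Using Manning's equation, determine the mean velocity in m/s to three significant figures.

0.358 m/s

A = (b + z·y)·y = (2.27 + 2.0×1.74)×1.74 = 10.01 m²
P = b + 2y√(1+z²) = 2.27 + 2×1.74×√(1+2.0²) = 10.05 m
R = A/P = 10.01/10.05 = 0.9954 m
Q = (1/n)·A·R^(2/3)·S^(1/2) = (1/0.044) × 10.01 × 0.9954^(2/3) × 0.00025^(1/2) = 3.584 m³/s
V = Q/A = 3.584/10.01 = 0.3582 m/s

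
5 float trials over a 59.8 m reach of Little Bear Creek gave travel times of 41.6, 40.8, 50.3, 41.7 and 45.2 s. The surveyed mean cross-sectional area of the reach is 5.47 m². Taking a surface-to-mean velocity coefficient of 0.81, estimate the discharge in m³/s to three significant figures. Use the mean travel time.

6.03 m³/s

t̄ = (41.6 + 40.8 + 50.3 + 41.7 + 45.2) / 5 = 43.92 s
v_surface = L / t̄ = 59.8 / 43.92 = 1.362 m/s
v_mean = 0.81 × 1.362 = 1.103 m/s
Q = A × v_mean = 5.47 × 1.103 = 6.033 m³/s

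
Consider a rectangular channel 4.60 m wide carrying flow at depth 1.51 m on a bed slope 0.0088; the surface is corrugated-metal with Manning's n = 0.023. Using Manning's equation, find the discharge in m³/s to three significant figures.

A = b·y = 4.60 × 1.51 = 6.946 m²
P = b + 2y = 4.60 + 2×1.51 = 7.620 m
R = A/P = 6.946/7.620 = 0.9115 m
Q = (1/n)·A·R^(2/3)·S^(1/2) = (1/0.023) × 6.946 × 0.9115^(2/3) × 0.0088^(1/2) = 26.63 m³/s

26.6 m³/s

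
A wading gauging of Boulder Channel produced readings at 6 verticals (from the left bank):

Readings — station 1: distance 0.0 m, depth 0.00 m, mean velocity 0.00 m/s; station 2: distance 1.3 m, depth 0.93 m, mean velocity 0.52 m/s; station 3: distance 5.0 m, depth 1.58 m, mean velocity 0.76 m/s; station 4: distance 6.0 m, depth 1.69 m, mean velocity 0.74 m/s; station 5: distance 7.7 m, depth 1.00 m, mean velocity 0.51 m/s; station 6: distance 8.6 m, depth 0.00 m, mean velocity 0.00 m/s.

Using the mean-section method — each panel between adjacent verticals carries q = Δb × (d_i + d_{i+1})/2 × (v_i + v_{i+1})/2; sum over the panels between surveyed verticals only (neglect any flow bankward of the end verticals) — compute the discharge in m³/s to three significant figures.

5.90 m³/s

Panel 1-2: Δb = 1.3 m, d̄ = (0.00+0.93)/2 = 0.465, v̄ = (0.00+0.52)/2 = 0.26 → q = 1.3×0.465×0.26 = 0.1572 m³/s
Panel 2-3: Δb = 3.7 m, d̄ = (0.93+1.58)/2 = 1.255, v̄ = (0.52+0.76)/2 = 0.64 → q = 3.7×1.255×0.64 = 2.972 m³/s
Panel 3-4: Δb = 1 m, d̄ = (1.58+1.69)/2 = 1.635, v̄ = (0.76+0.74)/2 = 0.75 → q = 1×1.635×0.75 = 1.226 m³/s
Panel 4-5: Δb = 1.7 m, d̄ = (1.69+1.00)/2 = 1.345, v̄ = (0.74+0.51)/2 = 0.625 → q = 1.7×1.345×0.625 = 1.429 m³/s
Panel 5-6: Δb = 0.9 m, d̄ = (1.00+0.00)/2 = 0.5, v̄ = (0.51+0.00)/2 = 0.255 → q = 0.9×0.5×0.255 = 0.1148 m³/s
Q = Σ q = 5.899 m³/s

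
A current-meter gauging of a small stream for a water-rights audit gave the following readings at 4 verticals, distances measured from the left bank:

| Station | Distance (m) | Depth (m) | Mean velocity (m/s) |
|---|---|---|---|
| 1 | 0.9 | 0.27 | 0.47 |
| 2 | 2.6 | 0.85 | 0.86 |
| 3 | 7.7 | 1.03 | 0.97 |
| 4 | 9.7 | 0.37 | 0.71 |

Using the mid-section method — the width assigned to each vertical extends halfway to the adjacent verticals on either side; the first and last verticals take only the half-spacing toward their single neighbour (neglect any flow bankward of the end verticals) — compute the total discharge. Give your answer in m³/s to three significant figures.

6.40 m³/s

w_1 = (2.6 − 0.9)/2 = 0.85 m; q_1 = 0.47 × 0.27 × 0.85 = 0.1079 m³/s
w_2 = (7.7 − 0.9)/2 = 3.4 m; q_2 = 0.86 × 0.85 × 3.4 = 2.485 m³/s
w_3 = (9.7 − 2.6)/2 = 3.55 m; q_3 = 0.97 × 1.03 × 3.55 = 3.547 m³/s
w_4 = (9.7 − 7.7)/2 = 1 m; q_4 = 0.71 × 0.37 × 1 = 0.2627 m³/s
Q = Σ qᵢ = 6.403 m³/s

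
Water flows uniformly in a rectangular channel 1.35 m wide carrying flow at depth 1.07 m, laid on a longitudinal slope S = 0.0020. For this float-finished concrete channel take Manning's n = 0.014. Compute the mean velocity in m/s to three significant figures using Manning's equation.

A = b·y = 1.35 × 1.07 = 1.445 m²
P = b + 2y = 1.35 + 2×1.07 = 3.490 m
R = A/P = 1.445/3.490 = 0.4139 m
Q = (1/n)·A·R^(2/3)·S^(1/2) = (1/0.014) × 1.445 × 0.4139^(2/3) × 0.0020^(1/2) = 2.563 m³/s
V = Q/A = 2.563/1.445 = 1.774 m/s

1.77 m/s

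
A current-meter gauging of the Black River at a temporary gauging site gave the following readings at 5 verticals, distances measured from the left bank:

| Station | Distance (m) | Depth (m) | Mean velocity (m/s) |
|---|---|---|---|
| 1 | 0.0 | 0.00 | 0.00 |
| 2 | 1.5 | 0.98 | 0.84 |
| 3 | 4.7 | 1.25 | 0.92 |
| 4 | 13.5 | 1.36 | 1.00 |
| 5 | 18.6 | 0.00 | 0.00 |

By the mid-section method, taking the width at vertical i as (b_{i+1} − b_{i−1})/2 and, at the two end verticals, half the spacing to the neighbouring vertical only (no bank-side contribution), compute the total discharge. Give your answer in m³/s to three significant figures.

18.3 m³/s

w_2 = (4.7 − 0.0)/2 = 2.35 m; q_2 = 0.84 × 0.98 × 2.35 = 1.935 m³/s
w_3 = (13.5 − 1.5)/2 = 6 m; q_3 = 0.92 × 1.25 × 6 = 6.900 m³/s
w_4 = (18.6 − 4.7)/2 = 6.95 m; q_4 = 1.00 × 1.36 × 6.95 = 9.452 m³/s
Stations 1, 5 contribute zero (depth or velocity is 0).
Q = Σ qᵢ = 18.29 m³/s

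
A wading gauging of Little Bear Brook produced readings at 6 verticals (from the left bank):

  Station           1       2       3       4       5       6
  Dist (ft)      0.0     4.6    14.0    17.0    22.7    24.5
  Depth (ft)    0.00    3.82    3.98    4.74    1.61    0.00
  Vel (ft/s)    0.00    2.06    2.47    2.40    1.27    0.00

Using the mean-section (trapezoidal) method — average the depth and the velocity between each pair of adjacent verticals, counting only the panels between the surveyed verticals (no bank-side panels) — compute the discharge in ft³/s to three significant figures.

Panel 1-2: Δb = 4.6 ft, d̄ = (0.00+3.82)/2 = 1.91, v̄ = (0.00+2.06)/2 = 1.03 → q = 4.6×1.91×1.03 = 9.050 ft³/s
Panel 2-3: Δb = 9.4 ft, d̄ = (3.82+3.98)/2 = 3.9, v̄ = (2.06+2.47)/2 = 2.265 → q = 9.4×3.9×2.265 = 83.03 ft³/s
Panel 3-4: Δb = 3 ft, d̄ = (3.98+4.74)/2 = 4.36, v̄ = (2.47+2.40)/2 = 2.435 → q = 3×4.36×2.435 = 31.85 ft³/s
Panel 4-5: Δb = 5.7 ft, d̄ = (4.74+1.61)/2 = 3.175, v̄ = (2.40+1.27)/2 = 1.835 → q = 5.7×3.175×1.835 = 33.21 ft³/s
Panel 5-6: Δb = 1.8 ft, d̄ = (1.61+0.00)/2 = 0.805, v̄ = (1.27+0.00)/2 = 0.635 → q = 1.8×0.805×0.635 = 0.9201 ft³/s
Q = Σ q = 158.1 ft³/s

158 ft³/s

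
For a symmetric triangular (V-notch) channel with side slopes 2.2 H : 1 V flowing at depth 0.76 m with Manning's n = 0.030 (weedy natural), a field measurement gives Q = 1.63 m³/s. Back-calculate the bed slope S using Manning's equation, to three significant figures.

0.00610

A = z·y² = 2.2×0.76² = 1.271 m²
P = 2y√(1+z²) = 2×0.76×√(1+2.2²) = 3.673 m
R = A/P = 1.271/3.673 = 0.3459 m
S = (Q·n / (1·A·R^(2/3)))² = (1.63×0.030 / (1×1.271×0.4928))² = 0.006098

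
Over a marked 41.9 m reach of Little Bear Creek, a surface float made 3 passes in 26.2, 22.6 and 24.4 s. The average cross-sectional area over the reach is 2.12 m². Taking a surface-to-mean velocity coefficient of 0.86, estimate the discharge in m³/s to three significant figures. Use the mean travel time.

3.13 m³/s

t̄ = (26.2 + 22.6 + 24.4) / 3 = 24.4 s
v_surface = L / t̄ = 41.9 / 24.4 = 1.717 m/s
v_mean = 0.86 × 1.717 = 1.477 m/s
Q = A × v_mean = 2.12 × 1.477 = 3.131 m³/s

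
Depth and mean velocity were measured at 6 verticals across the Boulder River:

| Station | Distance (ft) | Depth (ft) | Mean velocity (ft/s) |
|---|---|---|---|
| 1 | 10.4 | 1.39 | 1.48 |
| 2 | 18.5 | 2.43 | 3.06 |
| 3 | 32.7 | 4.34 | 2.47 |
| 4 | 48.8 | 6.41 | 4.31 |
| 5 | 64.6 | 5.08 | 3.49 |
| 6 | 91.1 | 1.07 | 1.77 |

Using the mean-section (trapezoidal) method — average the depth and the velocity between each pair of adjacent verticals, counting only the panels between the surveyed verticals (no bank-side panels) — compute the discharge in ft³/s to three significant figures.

1030 ft³/s

Panel 1-2: Δb = 8.1 ft, d̄ = (1.39+2.43)/2 = 1.91, v̄ = (1.48+3.06)/2 = 2.27 → q = 8.1×1.91×2.27 = 35.12 ft³/s
Panel 2-3: Δb = 14.2 ft, d̄ = (2.43+4.34)/2 = 3.385, v̄ = (3.06+2.47)/2 = 2.765 → q = 14.2×3.385×2.765 = 132.9 ft³/s
Panel 3-4: Δb = 16.1 ft, d̄ = (4.34+6.41)/2 = 5.375, v̄ = (2.47+4.31)/2 = 3.39 → q = 16.1×5.375×3.39 = 293.4 ft³/s
Panel 4-5: Δb = 15.8 ft, d̄ = (6.41+5.08)/2 = 5.745, v̄ = (4.31+3.49)/2 = 3.9 → q = 15.8×5.745×3.9 = 354.0 ft³/s
Panel 5-6: Δb = 26.5 ft, d̄ = (5.08+1.07)/2 = 3.075, v̄ = (3.49+1.77)/2 = 2.63 → q = 26.5×3.075×2.63 = 214.3 ft³/s
Q = Σ q = 1030 ft³/s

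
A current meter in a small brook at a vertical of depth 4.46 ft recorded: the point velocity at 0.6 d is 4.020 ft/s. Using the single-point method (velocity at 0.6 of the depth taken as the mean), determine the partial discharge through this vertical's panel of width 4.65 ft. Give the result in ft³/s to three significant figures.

v̄ = v₀.₆ = 4.020 ft/s
q = v̄ × d × w = 4.020 × 4.46 × 4.65 = 83.37 ft³/s

83.4 ft³/s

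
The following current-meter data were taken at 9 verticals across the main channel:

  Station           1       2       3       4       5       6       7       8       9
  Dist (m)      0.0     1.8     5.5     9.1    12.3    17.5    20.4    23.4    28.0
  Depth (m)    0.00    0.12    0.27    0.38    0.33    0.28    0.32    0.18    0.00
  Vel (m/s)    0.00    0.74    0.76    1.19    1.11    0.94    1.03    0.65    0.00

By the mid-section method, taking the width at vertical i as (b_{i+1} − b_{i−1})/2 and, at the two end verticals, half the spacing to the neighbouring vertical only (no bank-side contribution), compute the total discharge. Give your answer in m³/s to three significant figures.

6.55 m³/s

w_2 = (5.5 − 0.0)/2 = 2.75 m; q_2 = 0.74 × 0.12 × 2.75 = 0.2442 m³/s
w_3 = (9.1 − 1.8)/2 = 3.65 m; q_3 = 0.76 × 0.27 × 3.65 = 0.7490 m³/s
w_4 = (12.3 − 5.5)/2 = 3.4 m; q_4 = 1.19 × 0.38 × 3.4 = 1.537 m³/s
w_5 = (17.5 − 9.1)/2 = 4.2 m; q_5 = 1.11 × 0.33 × 4.2 = 1.538 m³/s
w_6 = (20.4 − 12.3)/2 = 4.05 m; q_6 = 0.94 × 0.28 × 4.05 = 1.066 m³/s
w_7 = (23.4 − 17.5)/2 = 2.95 m; q_7 = 1.03 × 0.32 × 2.95 = 0.9723 m³/s
w_8 = (28.0 − 20.4)/2 = 3.8 m; q_8 = 0.65 × 0.18 × 3.8 = 0.4446 m³/s
Stations 1, 9 contribute zero (depth or velocity is 0).
Q = Σ qᵢ = 6.552 m³/s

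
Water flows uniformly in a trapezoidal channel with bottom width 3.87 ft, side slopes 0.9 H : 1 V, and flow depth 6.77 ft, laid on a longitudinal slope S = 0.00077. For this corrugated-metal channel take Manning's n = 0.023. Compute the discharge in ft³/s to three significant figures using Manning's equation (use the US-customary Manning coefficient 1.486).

A = (b + z·y)·y = (3.87 + 0.9×6.77)×6.77 = 67.45 ft²
P = b + 2y√(1+z²) = 3.87 + 2×6.77×√(1+0.9²) = 22.09 ft
R = A/P = 67.45/22.09 = 3.054 ft
Q = (1.486/n)·A·R^(2/3)·S^(1/2) = (1.486/0.023) × 67.45 × 3.054^(2/3) × 0.00077^(1/2) = 254.5 ft³/s

255 ft³/s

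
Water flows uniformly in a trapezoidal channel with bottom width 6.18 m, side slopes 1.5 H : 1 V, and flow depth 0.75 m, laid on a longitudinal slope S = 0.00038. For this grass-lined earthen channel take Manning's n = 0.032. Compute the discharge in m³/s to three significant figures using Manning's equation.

A = (b + z·y)·y = (6.18 + 1.5×0.75)×0.75 = 5.479 m²
P = b + 2y√(1+z²) = 6.18 + 2×0.75×√(1+1.5²) = 8.884 m
R = A/P = 5.479/8.884 = 0.6167 m
Q = (1/n)·A·R^(2/3)·S^(1/2) = (1/0.032) × 5.479 × 0.6167^(2/3) × 0.00038^(1/2) = 2.418 m³/s

2.42 m³/s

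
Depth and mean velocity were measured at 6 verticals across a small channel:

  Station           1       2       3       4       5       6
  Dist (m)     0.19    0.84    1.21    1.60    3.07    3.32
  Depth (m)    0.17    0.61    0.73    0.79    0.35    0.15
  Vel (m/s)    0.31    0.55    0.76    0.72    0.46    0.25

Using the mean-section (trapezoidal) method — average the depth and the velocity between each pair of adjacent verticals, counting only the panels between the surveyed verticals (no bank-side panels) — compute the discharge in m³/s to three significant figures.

1.01 m³/s

Panel 1-2: Δb = 0.65 m, d̄ = (0.17+0.61)/2 = 0.39, v̄ = (0.31+0.55)/2 = 0.43 → q = 0.65×0.39×0.43 = 0.1090 m³/s
Panel 2-3: Δb = 0.37 m, d̄ = (0.61+0.73)/2 = 0.67, v̄ = (0.55+0.76)/2 = 0.655 → q = 0.37×0.67×0.655 = 0.1624 m³/s
Panel 3-4: Δb = 0.39 m, d̄ = (0.73+0.79)/2 = 0.76, v̄ = (0.76+0.72)/2 = 0.74 → q = 0.39×0.76×0.74 = 0.2193 m³/s
Panel 4-5: Δb = 1.47 m, d̄ = (0.79+0.35)/2 = 0.57, v̄ = (0.72+0.46)/2 = 0.59 → q = 1.47×0.57×0.59 = 0.4944 m³/s
Panel 5-6: Δb = 0.25 m, d̄ = (0.35+0.15)/2 = 0.25, v̄ = (0.46+0.25)/2 = 0.355 → q = 0.25×0.25×0.355 = 0.02219 m³/s
Q = Σ q = 1.007 m³/s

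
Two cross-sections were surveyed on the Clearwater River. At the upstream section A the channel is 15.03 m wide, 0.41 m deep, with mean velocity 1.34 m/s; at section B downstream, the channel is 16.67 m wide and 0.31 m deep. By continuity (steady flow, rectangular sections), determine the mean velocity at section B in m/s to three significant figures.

Q = A₁V₁ = (15.03×0.41) × 1.34 = 8.257 m³/s
A₂ = 16.67 × 0.31 = 5.168 m²
V₂ = Q/A₂ = 8.257/5.168 = 1.598 m/s

1.60 m/s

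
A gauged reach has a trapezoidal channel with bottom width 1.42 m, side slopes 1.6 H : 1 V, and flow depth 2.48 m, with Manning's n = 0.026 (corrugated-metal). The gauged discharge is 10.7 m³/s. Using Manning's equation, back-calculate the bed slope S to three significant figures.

A = (b + z·y)·y = (1.42 + 1.6×2.48)×2.48 = 13.36 m²
P = b + 2y√(1+z²) = 1.42 + 2×2.48×√(1+1.6²) = 10.78 m
R = A/P = 13.36/10.78 = 1.240 m
S = (Q·n / (1·A·R^(2/3)))² = (10.7×0.026 / (1×13.36×1.154))² = 0.0003255

0.000325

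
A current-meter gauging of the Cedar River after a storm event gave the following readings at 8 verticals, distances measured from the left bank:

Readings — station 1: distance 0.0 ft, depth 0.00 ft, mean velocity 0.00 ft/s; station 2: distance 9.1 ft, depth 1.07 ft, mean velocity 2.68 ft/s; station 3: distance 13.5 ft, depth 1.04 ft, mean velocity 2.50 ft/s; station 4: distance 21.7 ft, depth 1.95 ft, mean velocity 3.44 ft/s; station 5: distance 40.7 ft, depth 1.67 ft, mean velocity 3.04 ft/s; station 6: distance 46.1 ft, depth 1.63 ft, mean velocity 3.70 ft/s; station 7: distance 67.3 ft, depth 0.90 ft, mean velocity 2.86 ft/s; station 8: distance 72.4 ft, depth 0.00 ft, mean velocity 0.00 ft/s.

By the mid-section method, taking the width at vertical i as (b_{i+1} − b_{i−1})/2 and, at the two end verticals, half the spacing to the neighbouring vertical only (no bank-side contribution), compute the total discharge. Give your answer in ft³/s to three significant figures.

w_2 = (13.5 − 0.0)/2 = 6.75 ft; q_2 = 2.68 × 1.07 × 6.75 = 19.36 ft³/s
w_3 = (21.7 − 9.1)/2 = 6.3 ft; q_3 = 2.50 × 1.04 × 6.3 = 16.38 ft³/s
w_4 = (40.7 − 13.5)/2 = 13.6 ft; q_4 = 3.44 × 1.95 × 13.6 = 91.23 ft³/s
w_5 = (46.1 − 21.7)/2 = 12.2 ft; q_5 = 3.04 × 1.67 × 12.2 = 61.94 ft³/s
w_6 = (67.3 − 40.7)/2 = 13.3 ft; q_6 = 3.70 × 1.63 × 13.3 = 80.21 ft³/s
w_7 = (72.4 − 46.1)/2 = 13.15 ft; q_7 = 2.86 × 0.90 × 13.15 = 33.85 ft³/s
Stations 1, 8 contribute zero (depth or velocity is 0).
Q = Σ qᵢ = 303.0 ft³/s

303 ft³/s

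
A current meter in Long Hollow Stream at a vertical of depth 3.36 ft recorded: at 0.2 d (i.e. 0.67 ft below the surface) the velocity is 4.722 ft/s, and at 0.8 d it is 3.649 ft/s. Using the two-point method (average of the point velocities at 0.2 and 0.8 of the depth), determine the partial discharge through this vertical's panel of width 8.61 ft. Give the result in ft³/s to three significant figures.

121 ft³/s

v̄ = (4.722 + 3.649) / 2 = 4.186 ft/s
q = v̄ × d × w = 4.186 × 3.36 × 8.61 = 121.1 ft³/s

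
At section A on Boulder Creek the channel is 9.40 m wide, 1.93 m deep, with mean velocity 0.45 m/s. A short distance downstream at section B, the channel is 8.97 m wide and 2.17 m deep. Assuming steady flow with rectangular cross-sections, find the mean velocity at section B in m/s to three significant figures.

Q = A₁V₁ = (9.40×1.93) × 0.45 = 8.164 m³/s
A₂ = 8.97 × 2.17 = 19.46 m²
V₂ = Q/A₂ = 8.164/19.46 = 0.4194 m/s

0.419 m/s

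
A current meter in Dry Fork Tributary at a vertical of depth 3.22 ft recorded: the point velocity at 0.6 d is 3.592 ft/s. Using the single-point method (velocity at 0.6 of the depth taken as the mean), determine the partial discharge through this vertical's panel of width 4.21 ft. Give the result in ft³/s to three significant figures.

48.7 ft³/s

v̄ = v₀.₆ = 3.592 ft/s
q = v̄ × d × w = 3.592 × 3.22 × 4.21 = 48.69 ft³/s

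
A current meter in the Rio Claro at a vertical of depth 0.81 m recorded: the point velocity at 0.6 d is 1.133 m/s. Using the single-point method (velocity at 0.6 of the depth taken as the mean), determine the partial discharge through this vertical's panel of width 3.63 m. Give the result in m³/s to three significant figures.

v̄ = v₀.₆ = 1.133 m/s
q = v̄ × d × w = 1.133 × 0.81 × 3.63 = 3.331 m³/s

3.33 m³/s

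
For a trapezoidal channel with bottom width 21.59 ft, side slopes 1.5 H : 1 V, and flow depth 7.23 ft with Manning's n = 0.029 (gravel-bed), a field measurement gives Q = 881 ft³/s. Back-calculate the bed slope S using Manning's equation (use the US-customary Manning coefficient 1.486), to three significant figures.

0.000642

A = (b + z·y)·y = (21.59 + 1.5×7.23)×7.23 = 234.5 ft²
P = b + 2y√(1+z²) = 21.59 + 2×7.23×√(1+1.5²) = 47.66 ft
R = A/P = 234.5/47.66 = 4.921 ft
S = (Q·n / (1.486·A·R^(2/3)))² = (881×0.029 / (1.486×234.5×2.893))² = 0.0006423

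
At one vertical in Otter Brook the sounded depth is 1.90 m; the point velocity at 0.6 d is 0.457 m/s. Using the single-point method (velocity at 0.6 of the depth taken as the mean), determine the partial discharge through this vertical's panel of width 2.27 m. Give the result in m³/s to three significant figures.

1.97 m³/s

v̄ = v₀.₆ = 0.457 m/s
q = v̄ × d × w = 0.4570 × 1.90 × 2.27 = 1.971 m³/s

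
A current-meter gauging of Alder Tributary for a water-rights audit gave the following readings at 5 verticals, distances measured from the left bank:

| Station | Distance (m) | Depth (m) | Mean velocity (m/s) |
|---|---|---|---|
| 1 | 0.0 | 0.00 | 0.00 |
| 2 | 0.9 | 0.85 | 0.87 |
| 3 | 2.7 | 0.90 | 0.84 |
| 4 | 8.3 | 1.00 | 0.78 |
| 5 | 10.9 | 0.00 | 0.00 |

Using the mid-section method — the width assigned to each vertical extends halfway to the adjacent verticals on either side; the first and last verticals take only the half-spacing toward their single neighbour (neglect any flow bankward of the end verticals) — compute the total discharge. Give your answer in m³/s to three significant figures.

w_2 = (2.7 − 0.0)/2 = 1.35 m; q_2 = 0.87 × 0.85 × 1.35 = 0.9983 m³/s
w_3 = (8.3 − 0.9)/2 = 3.7 m; q_3 = 0.84 × 0.90 × 3.7 = 2.797 m³/s
w_4 = (10.9 − 2.7)/2 = 4.1 m; q_4 = 0.78 × 1.00 × 4.1 = 3.198 m³/s
Stations 1, 5 contribute zero (depth or velocity is 0).
Q = Σ qᵢ = 6.994 m³/s

6.99 m³/s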